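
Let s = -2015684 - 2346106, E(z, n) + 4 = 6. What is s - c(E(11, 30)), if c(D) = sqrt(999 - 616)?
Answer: -4361790 - sqrt(383) ≈ -4.3618e+6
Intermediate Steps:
E(z, n) = 2 (E(z, n) = -4 + 6 = 2)
s = -4361790
c(D) = sqrt(383)
s - c(E(11, 30)) = -4361790 - sqrt(383)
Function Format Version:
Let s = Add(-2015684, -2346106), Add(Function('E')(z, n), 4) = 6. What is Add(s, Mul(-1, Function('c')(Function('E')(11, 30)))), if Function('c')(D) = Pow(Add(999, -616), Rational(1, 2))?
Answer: Add(-4361790, Mul(-1, Pow(383, Rational(1, 2)))) ≈ -4.3618e+6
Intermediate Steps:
Function('E')(z, n) = 2 (Function('E')(z, n) = Add(-4, 6) = 2)
s = -4361790
Function('c')(D) = Pow(383, Rational(1, 2))
Add(s, Mul(-1, Function('c')(Function('E')(11, 30)))) = Add(-4361790, Mul(-1, Pow(383, Rational(1, 2))))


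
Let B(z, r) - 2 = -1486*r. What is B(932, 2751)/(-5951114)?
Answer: 2043992/2975557 ≈ 0.68693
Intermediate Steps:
B(z, r) = 2 - 1486*r
B(932, 2751)/(-5951114) = (2 - 1486*2751)/(-5951114) = (2 - 4087986)*(-1/5951114) = -4087984*(-1/5951114) = 2043992/2975557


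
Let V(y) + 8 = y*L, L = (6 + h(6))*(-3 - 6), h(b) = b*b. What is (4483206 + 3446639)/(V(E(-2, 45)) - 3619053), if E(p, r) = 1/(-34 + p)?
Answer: -15859690/7238101 ≈ -2.1911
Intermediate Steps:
h(b) = b²
L = -378 (L = (6 + 6²)*(-3 - 6) = (6 + 36)*(-9) = 42*(-9) = -378)
V(y) = -8 - 378*y (V(y) = -8 + y*(-378) = -8 - 378*y)
(4483206 + 3446639)/(V(E(-2, 45)) - 3619053) = (4483206 + 3446639)/((-8 - 378/(-34 - 2)) - 3619053) = 7929845/((-8 - 378/(-36)) - 3619053) = 7929845/((-8 - 378*(-1/36)) - 3619053) = 7929845/((-8 + 21/2) - 3619053) = 7929845/(5/2 - 3619053) = 7929845/(-7238101/2) = 7929845*(-2/7238101) = -15859690/7238101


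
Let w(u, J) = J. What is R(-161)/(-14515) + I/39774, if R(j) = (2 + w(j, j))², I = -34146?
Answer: -35741802/13745705 ≈ -2.6002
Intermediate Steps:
R(j) = (2 + j)²
R(-161)/(-14515) + I/39774 = (2 - 161)²/(-14515) - 34146/39774 = (-159)²*(-1/14515) - 34146*1/39774 = 25281*(-1/14515) - 813/947 = -25281/14515 - 813/947 = -35741802/13745705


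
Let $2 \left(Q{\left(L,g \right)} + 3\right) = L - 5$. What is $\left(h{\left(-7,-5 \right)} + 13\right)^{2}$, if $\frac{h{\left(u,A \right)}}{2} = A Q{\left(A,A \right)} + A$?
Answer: $6889$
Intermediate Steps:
$Q{\left(L,g \right)} = - \frac{11}{2} + \frac{L}{2}$ ($Q{\left(L,g \right)} = -3 + \frac{L - 5}{2} = -3 + \frac{-5 + L}{2} = -3 + \left(- \frac{5}{2} + \frac{L}{2}\right) = - \frac{11}{2} + \frac{L}{2}$)
$h{\left(u,A \right)} = 2 A + 2 A \left(- \frac{11}{2} + \frac{A}{2}\right)$ ($h{\left(u,A \right)} = 2 \left(A \left(- \frac{11}{2} + \frac{A}{2}\right) + A\right) = 2 \left(A + A \left(- \frac{11}{2} + \frac{A}{2}\right)\right) = 2 A + 2 A \left(- \frac{11}{2} + \frac{A}{2}\right)$)
$\left(h{\left(-7,-5 \right)} + 13\right)^{2} = \left(- 5 \left(-9 - 5\right) + 13\right)^{2} = \left(\left(-5\right) \left(-14\right) + 13\right)^{2} = \left(70 + 13\right)^{2} = 83^{2} = 6889$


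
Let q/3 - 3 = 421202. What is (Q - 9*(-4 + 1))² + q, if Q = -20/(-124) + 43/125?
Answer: 18985328920264/15015625 ≈ 1.2644e+6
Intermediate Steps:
q = 1263615 (q = 9 + 3*421202 = 9 + 1263606 = 1263615)
Q = 1958/3875 (Q = -20*(-1/124) + 43*(1/125) = 5/31 + 43/125 = 1958/3875 ≈ 0.50529)
(Q - 9*(-4 + 1))² + q = (1958/3875 - 9*(-4 + 1))² + 1263615 = (1958/3875 - 9*(-3))² + 1263615 = (1958/3875 + 27)² + 1263615 = (106583/3875)² + 1263615 = 11359935889/15015625 + 1263615 = 18985328920264/15015625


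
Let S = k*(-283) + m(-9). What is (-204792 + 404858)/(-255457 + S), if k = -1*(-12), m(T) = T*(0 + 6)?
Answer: -200066/258907 ≈ -0.77273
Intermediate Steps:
m(T) = 6*T (m(T) = T*6 = 6*T)
k = 12
S = -3450 (S = 12*(-283) + 6*(-9) = -3396 - 54 = -3450)
(-204792 + 404858)/(-255457 + S) = (-204792 + 404858)/(-255457 - 3450) = 200066/(-258907) = 200066*(-1/258907) = -200066/258907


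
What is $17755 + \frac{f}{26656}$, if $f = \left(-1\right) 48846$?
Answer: $\frac{33802031}{1904} \approx 17753.0$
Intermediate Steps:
$f = -48846$
$17755 + \frac{f}{26656} = 17755 - \frac{48846}{26656} = 17755 - \frac{3489}{1904} = \frac{33802031}{1904}$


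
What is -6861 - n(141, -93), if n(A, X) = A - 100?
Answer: -6902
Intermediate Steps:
n(A, X) = -100 + A
-6861 - n(141, -93) = -6861 - (-100 + 141) = -6861 - 1*41 = -6861 - 41 = -6902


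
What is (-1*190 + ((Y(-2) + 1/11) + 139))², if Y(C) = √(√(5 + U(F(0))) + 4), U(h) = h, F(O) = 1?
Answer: (560 - 11*√(4 + √6))²/121 ≈ 2339.6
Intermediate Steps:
Y(C) = √(4 + √6) (Y(C) = √(√(5 + 1) + 4) = √(√6 + 4) = √(4 + √6))
(-1*190 + ((Y(-2) + 1/11) + 139))² = (-1*190 + ((√(4 + √6) + 1/11) + 139))² = (-190 + ((√(4 + √6) + 1/11) + 139))² = (-190 + ((1/11 + √(4 + √6)) + 139))² = (-190 + (1530/11 + √(4 + √6)))² = (-560/11 + √(4 + √6))²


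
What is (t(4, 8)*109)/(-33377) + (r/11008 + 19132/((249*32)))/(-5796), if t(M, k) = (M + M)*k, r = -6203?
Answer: -110994359782429/530253377547264 ≈ -0.20932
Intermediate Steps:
t(M, k) = 2*M*k (t(M, k) = (2*M)*k = 2*M*k)
(t(4, 8)*109)/(-33377) + (r/11008 + 19132/((249*32)))/(-5796) = ((2*4*8)*109)/(-33377) + (-6203/11008 + 19132/((249*32)))/(-5796) = (64*109)*(-1/33377) + (-6203*1/11008 + 19132/7968)*(-1/5796) = 6976*(-1/33377) + (-6203/11008 + 19132*(1/7968))*(-1/5796) = -6976/33377 + (-6203/11008 + 4783/1992)*(-1/5796) = -6976/33377 + (5036861/2740992)*(-1/5796) = -6976/33377 - 5036861/15886789632 = -110994359782429/530253377547264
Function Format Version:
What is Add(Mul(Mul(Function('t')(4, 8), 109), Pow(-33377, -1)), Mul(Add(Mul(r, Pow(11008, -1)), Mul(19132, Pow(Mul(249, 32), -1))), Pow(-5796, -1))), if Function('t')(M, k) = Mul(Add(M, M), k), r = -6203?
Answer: Rational(-110994359782429, 530253377547264) ≈ -0.20932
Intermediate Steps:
Function('t')(M, k) = Mul(2, M, k) (Function('t')(M, k) = Mul(Mul(2, M), k) = Mul(2, M, k))
Add(Mul(Mul(Function('t')(4, 8), 109), Pow(-33377, -1)), Mul(Add(Mul(r, Pow(11008, -1)), Mul(19132, Pow(Mul(249, 32), -1))), Pow(-5796, -1))) = Add(Mul(Mul(Mul(2, 4, 8), 109), Pow(-33377, -1)), Mul(Add(Mul(-6203, Pow(11008, -1)), Mul(19132, Pow(Mul(249, 32), -1))), Pow(-5796, -1))) = Add(Mul(Mul(64, 109), Rational(-1, 33377)), Mul(Add(Mul(-6203, Rational(1, 11008)), Mul(19132, Pow(7968, -1))), Rational(-1, 5796))) = Add(Mul(6976, Rational(-1, 33377)), Mul(Add(Rational(-6203, 11008), Mul(19132, Rational(1, 7968))), Rational(-1, 5796))) = Add(Rational(-6976, 33377), Mul(Add(Rational(-6203, 11008), Rational(4783, 1992)), Rational(-1, 5796))) = Add(Rational(-6976, 33377), Mul(Rational(5036861, 2740992), Rational(-1, 5796))) = Add(Rational(-6976, 33377), Rational(-5036861, 15886789632)) = Rational(-110994359782429, 530253377547264)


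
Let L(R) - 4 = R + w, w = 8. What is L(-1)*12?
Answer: 132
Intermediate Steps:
L(R) = 12 + R (L(R) = 4 + (R + 8) = 4 + (8 + R) = 12 + R)
L(-1)*12 = (12 - 1)*12 = 11*12 = 132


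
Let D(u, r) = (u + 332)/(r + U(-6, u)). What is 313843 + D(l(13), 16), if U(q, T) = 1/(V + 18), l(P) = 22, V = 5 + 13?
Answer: 181100155/577 ≈ 3.1387e+5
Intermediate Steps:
V = 18
U(q, T) = 1/36 (U(q, T) = 1/(18 + 18) = 1/36)
D(u, r) = (332 + u)/(1/36 + r) (D(u, r) = (u + 332)/(r + 1/36) = (332 + u)/(1/36 + r))
313843 + D(l(13), 16) = 313843 + 36*(332 + 22)/(1 + 36*16) = 313843 + 36*354/(1 + 576) = 313843 + 36*354/577 = 313843 + 36*(1/577)*354 = 313843 + 12744/577 = 181100155/577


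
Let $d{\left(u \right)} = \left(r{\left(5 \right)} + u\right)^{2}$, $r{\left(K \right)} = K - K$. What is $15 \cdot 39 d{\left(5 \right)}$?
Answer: $14625$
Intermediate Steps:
$r{\left(K \right)} = 0$
$d{\left(u \right)} = u^{2}$ ($d{\left(u \right)} = \left(0 + u\right)^{2} = u^{2}$)
$15 \cdot 39 d{\left(5 \right)} = 15 \cdot 39 \cdot 5^{2} = 585 \cdot 25 = 14625$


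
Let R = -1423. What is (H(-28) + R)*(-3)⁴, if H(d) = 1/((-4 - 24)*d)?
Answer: -90366111/784 ≈ -1.1526e+5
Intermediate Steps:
H(d) = -1/(28*d) (H(d) = 1/((-28)*d) = -1/(28*d))
(H(-28) + R)*(-3)⁴ = (-1/28/(-28) - 1423)*(-3)⁴ = (-1/28*(-1/28) - 1423)*81 = (1/784 - 1423)*81 = -1115631/784*81 = -90366111/784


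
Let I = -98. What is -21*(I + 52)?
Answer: 966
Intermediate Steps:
-21*(I + 52) = -21*(-98 + 52) = -21*(-46) = 966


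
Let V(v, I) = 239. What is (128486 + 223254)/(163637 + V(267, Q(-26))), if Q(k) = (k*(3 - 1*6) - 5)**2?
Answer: 87935/40969 ≈ 2.1464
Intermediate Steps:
Q(k) = (-5 - 3*k)**2 (Q(k) = (k*(3 - 6) - 5)**2 = (k*(-3) - 5)**2 = (-3*k - 5)**2 = (-5 - 3*k)**2)
(128486 + 223254)/(163637 + V(267, Q(-26))) = (128486 + 223254)/(163637 + 239) = 351740/163876 = 351740*(1/163876) = 87935/40969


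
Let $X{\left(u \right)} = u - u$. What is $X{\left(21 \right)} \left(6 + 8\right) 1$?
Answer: $0$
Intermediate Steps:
$X{\left(u \right)} = 0$
$X{\left(21 \right)} \left(6 + 8\right) 1 = 0 \left(6 + 8\right) 1 = 0 \cdot 14 \cdot 1 = 0 \cdot 14 = 0$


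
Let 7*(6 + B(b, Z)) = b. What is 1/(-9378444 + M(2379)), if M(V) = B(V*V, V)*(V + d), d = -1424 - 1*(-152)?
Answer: 7/6199526985 ≈ 1.1291e-9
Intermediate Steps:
B(b, Z) = -6 + b/7
d = -1272 (d = -1424 + 152 = -1272)
M(V) = (-1272 + V)*(-6 + V²/7) (M(V) = (-6 + (V*V)/7)*(V - 1272) = (-6 + V²/7)*(-1272 + V) = (-1272 + V)*(-6 + V²/7))
1/(-9378444 + M(2379)) = 1/(-9378444 + (-1272 + 2379)*(-42 + 2379²)/7) = 1/(-9378444 + (⅐)*1107*(-42 + 5659641)) = 1/(-9378444 + (⅐)*1107*5659599) = 1/(-9378444 + 6265176093/7) = 1/(6199526985/7) = 7/6199526985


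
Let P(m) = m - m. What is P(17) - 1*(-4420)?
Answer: 4420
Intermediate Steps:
P(m) = 0
P(17) - 1*(-4420) = 0 - 1*(-4420) = 0 + 4420 = 4420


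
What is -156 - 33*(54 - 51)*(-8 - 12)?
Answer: 1824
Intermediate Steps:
-156 - 33*(54 - 51)*(-8 - 12) = -156 - 99*(-20) = -156 - 33*(-60) = -156 + 1980 = 1824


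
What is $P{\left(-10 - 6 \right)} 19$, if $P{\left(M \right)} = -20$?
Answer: $-380$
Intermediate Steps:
$P{\left(-10 - 6 \right)} 19 = \left(-20\right) 19 = -380$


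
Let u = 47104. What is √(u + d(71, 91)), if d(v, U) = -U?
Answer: √47013 ≈ 216.82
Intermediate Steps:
√(u + d(71, 91)) = √(47104 - 1*91) = √(47104 - 91) = √47013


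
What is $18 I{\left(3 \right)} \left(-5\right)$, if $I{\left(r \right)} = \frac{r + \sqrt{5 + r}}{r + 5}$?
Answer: $- \frac{135}{4} - \frac{45 \sqrt{2}}{2} \approx -65.57$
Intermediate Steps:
$I{\left(r \right)} = \frac{r + \sqrt{5 + r}}{5 + r}$
$18 I{\left(3 \right)} \left(-5\right) = 18 \frac{5 + 3 + 3 \sqrt{5 + 3}}{\left(5 + 3\right)^{\frac{3}{2}}} \left(-5\right) = 18 \frac{5 + 3 + 3 \sqrt{8}}{16 \sqrt{2}} \left(-5\right) = 18 \frac{\sqrt{2}}{32} \left(5 + 3 + 3 \cdot 2 \sqrt{2}\right) \left(-5\right) = 18 \frac{\sqrt{2}}{32} \left(5 + 3 + 6 \sqrt{2}\right) \left(-5\right) = 18 \frac{\sqrt{2}}{32} \left(8 + 6 \sqrt{2}\right) \left(-5\right) = 18 \frac{\sqrt{2} \left(8 + 6 \sqrt{2}\right)}{32} \left(-5\right) = \frac{9 \sqrt{2} \left(8 + 6 \sqrt{2}\right)}{16} \left(-5\right) = - \frac{45 \sqrt{2} \left(8 + 6 \sqrt{2}\right)}{16}$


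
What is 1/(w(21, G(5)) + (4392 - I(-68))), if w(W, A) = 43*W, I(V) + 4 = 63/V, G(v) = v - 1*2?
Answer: 68/360395 ≈ 0.00018868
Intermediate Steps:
G(v) = -2 + v (G(v) = v - 2 = -2 + v)
I(V) = -4 + 63/V
1/(w(21, G(5)) + (4392 - I(-68))) = 1/(43*21 + (4392 - (-4 + 63/(-68)))) = 1/(903 + (4392 - (-4 + 63*(-1/68)))) = 1/(903 + (4392 - (-4 - 63/68))) = 1/(903 + (4392 - 1*(-335/68))) = 1/(903 + (4392 + 335/68)) = 1/(903 + 298991/68) = 1/(360395/68) = 68/360395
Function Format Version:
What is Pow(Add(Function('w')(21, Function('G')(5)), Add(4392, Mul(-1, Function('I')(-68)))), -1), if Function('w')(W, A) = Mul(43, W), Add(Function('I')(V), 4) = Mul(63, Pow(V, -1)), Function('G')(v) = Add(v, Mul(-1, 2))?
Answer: Rational(68, 360395) ≈ 0.00018868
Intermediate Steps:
Function('G')(v) = Add(-2, v) (Function('G')(v) = Add(v, -2) = Add(-2, v))
Function('I')(V) = Add(-4, Mul(63, Pow(V, -1)))
Pow(Add(Function('w')(21, Function('G')(5)), Add(4392, Mul(-1, Function('I')(-68)))), -1) = Pow(Add(Mul(43, 21), Add(4392, Mul(-1, Add(-4, Mul(63, Pow(-68, -1)))))), -1) = Pow(Add(903, Add(4392, Mul(-1, Add(-4, Mul(63, Rational(-1, 68)))))), -1) = Pow(Add(903, Add(4392, Mul(-1, Add(-4, Rational(-63, 68))))), -1) = Pow(Add(903, Add(4392, Mul(-1, Rational(-335, 68)))), -1) = Pow(Add(903, Add(4392, Rational(335, 68))), -1) = Pow(Add(903, Rational(298991, 68)), -1) = Pow(Rational(360395, 68), -1) = Rational(68, 360395)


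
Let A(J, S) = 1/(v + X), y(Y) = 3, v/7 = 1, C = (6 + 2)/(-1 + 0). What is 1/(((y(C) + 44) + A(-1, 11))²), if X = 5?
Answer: 144/319225 ≈ 0.00045109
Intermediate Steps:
C = -8 (C = 8/(-1) = 8*(-1) = -8)
v = 7 (v = 7*1 = 7)
A(J, S) = 1/12 (A(J, S) = 1/(7 + 5) = 1/12)
1/(((y(C) + 44) + A(-1, 11))²) = 1/(((3 + 44) + 1/12)²) = 1/((47 + 1/12)²) = 1/((565/12)²) = 1/(319225/144) = 144/319225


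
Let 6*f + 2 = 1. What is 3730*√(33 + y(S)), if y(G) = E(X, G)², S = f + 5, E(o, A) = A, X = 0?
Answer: 1865*√2029/3 ≈ 28003.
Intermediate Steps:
f = -⅙ (f = -⅓ + (⅙)*1 = -⅓ + ⅙ = -⅙ ≈ -0.16667)
S = 29/6 (S = -⅙ + 5 = 29/6 ≈ 4.8333)
y(G) = G²
3730*√(33 + y(S)) = 3730*√(33 + (29/6)²) = 3730*√(33 + 841/36) = 3730*√(2029/36) = 3730*(√2029/6) = 1865*√2029/3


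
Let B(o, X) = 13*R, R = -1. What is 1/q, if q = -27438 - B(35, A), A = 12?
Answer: -1/27425 ≈ -3.6463e-5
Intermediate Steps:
B(o, X) = -13 (B(o, X) = 13*(-1) = -13)
q = -27425 (q = -27438 - 1*(-13) = -27438 + 13 = -27425)
1/q = 1/(-27425) = -1/27425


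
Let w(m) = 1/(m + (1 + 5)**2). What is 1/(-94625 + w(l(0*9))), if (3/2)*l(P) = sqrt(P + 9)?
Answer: -38/3595749 ≈ -1.0568e-5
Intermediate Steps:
l(P) = 2*sqrt(9 + P)/3 (l(P) = 2*sqrt(P + 9)/3 = 2*sqrt(9 + P)/3)
w(m) = 1/(36 + m) (w(m) = 1/(m + 6**2) = 1/(m + 36) = 1/(36 + m))
1/(-94625 + w(l(0*9))) = 1/(-94625 + 1/(36 + 2*sqrt(9 + 0*9)/3)) = 1/(-94625 + 1/(36 + 2*sqrt(9 + 0)/3)) = 1/(-94625 + 1/(36 + 2*sqrt(9)/3)) = 1/(-94625 + 1/(36 + (2/3)*3)) = 1/(-94625 + 1/(36 + 2)) = 1/(-94625 + 1/38) = 1/(-3595749/38) = -38/3595749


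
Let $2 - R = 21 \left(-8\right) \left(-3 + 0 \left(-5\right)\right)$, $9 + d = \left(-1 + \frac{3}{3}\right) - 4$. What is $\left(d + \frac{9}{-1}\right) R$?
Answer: $11044$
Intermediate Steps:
$d = -13$ ($d = -9 - \left(5 - 1\right) = -9 + \left(\left(-1 + 3 \cdot \frac{1}{3}\right) - 4\right) = -9 + \left(\left(-1 + 1\right) - 4\right) = -9 + \left(0 - 4\right) = -9 - 4 = -13$)
$R = -502$ ($R = 2 - 21 \left(-8\right) \left(-3 + 0 \left(-5\right)\right) = 2 - - 168 \left(-3 + 0\right) = 2 - \left(-168\right) \left(-3\right) = 2 - 504 = -502$)
$\left(d + \frac{9}{-1}\right) R = \left(-13 + \frac{9}{-1}\right) \left(-502\right) = \left(-13 + 9 \left(-1\right)\right) \left(-502\right) = \left(-13 - 9\right) \left(-502\right) = \left(-22\right) \left(-502\right) = 11044$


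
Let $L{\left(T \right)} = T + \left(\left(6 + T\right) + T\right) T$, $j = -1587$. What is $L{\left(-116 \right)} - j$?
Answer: $27687$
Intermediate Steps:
$L{\left(T \right)} = T + T \left(6 + 2 T\right)$ ($L{\left(T \right)} = T + \left(6 + 2 T\right) T = T + T \left(6 + 2 T\right)$)
$L{\left(-116 \right)} - j = - 116 \left(7 + 2 \left(-116\right)\right) - -1587 = - 116 \left(7 - 232\right) + 1587 = \left(-116\right) \left(-225\right) + 1587 = 26100 + 1587 = 27687$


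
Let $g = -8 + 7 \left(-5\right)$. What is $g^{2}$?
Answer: $1849$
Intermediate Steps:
$g = -43$ ($g = -8 - 35 = -43$)
$g^{2} = \left(-43\right)^{2} = 1849$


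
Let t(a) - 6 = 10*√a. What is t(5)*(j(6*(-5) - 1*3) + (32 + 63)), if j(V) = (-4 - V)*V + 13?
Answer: -5094 - 8490*√5 ≈ -24078.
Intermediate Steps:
j(V) = 13 + V*(-4 - V) (j(V) = V*(-4 - V) + 13 = 13 + V*(-4 - V))
t(a) = 6 + 10*√a
t(5)*(j(6*(-5) - 1*3) + (32 + 63)) = (6 + 10*√5)*((13 - (6*(-5) - 1*3)² - 4*(6*(-5) - 1*3)) + (32 + 63)) = (6 + 10*√5)*((13 - (-30 - 3)² - 4*(-30 - 3)) + 95) = (6 + 10*√5)*((13 - 1*(-33)² - 4*(-33)) + 95) = (6 + 10*√5)*((13 - 1*1089 + 132) + 95) = (6 + 10*√5)*((13 - 1089 + 132) + 95) = (6 + 10*√5)*(-944 + 95) = (6 + 10*√5)*(-849) = -5094 - 8490*√5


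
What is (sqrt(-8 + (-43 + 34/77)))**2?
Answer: -3893/77 ≈ -50.558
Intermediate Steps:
(sqrt(-8 + (-43 + 34/77)))**2 = (sqrt(-8 - 3277/77))**2 = (sqrt(-3893/77))**2 = (I*sqrt(299761)/77)**2 = -3893/77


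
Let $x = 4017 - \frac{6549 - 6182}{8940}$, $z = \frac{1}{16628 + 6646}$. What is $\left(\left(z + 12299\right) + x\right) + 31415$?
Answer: $\frac{1655226605957}{34678260} \approx 47731.0$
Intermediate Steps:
$z = \frac{1}{23274} \approx 4.2966 \cdot 10^{-5}$
$x = \frac{35911613}{8940}$ ($x = 4017 - \left(6549 - 6182\right) \frac{1}{8940} = 4017 - 367 \cdot \frac{1}{8940} = 4017 - \frac{367}{8940} = \frac{35911613}{8940} \approx 4017.0$)
$\left(\left(z + 12299\right) + x\right) + 31415 = \left(\left(\frac{1}{23274} + 12299\right) + \frac{35911613}{8940}\right) + 31415 = \left(\frac{286246927}{23274} + \frac{35911613}{8940}\right) + 31415 = \frac{565809068057}{34678260} + 31415 = \frac{1655226605957}{34678260}$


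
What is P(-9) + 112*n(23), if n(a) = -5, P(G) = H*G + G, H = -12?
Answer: -461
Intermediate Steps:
P(G) = -11*G (P(G) = -12*G + G = -11*G)
P(-9) + 112*n(23) = -11*(-9) + 112*(-5) = 99 - 560 = -461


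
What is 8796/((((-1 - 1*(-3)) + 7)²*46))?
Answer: 1466/621 ≈ 2.3607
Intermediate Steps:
8796/((((-1 - 1*(-3)) + 7)²*46)) = 8796/((((-1 + 3) + 7)²*46)) = 8796/(((2 + 7)²*46)) = 8796/((9²*46)) = 8796/((81*46)) = 8796/3726 = 8796*(1/3726) = 1466/621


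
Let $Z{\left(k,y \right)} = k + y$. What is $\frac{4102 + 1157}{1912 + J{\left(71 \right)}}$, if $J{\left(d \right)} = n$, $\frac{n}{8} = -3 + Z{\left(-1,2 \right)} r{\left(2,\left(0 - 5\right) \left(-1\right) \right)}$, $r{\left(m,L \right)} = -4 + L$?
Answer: $\frac{1753}{632} \approx 2.7737$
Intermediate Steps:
$n = -16$ ($n = 8 \left(-3 + \left(-1 + 2\right) \left(-4 + \left(0 - 5\right) \left(-1\right)\right)\right) = 8 \left(-3 + 1 \left(-4 - -5\right)\right) = 8 \left(-3 + 1 \left(-4 + 5\right)\right) = 8 \left(-3 + 1 \cdot 1\right) = 8 \left(-3 + 1\right) = 8 \left(-2\right) = -16$)
$J{\left(d \right)} = -16$
$\frac{4102 + 1157}{1912 + J{\left(71 \right)}} = \frac{4102 + 1157}{1912 - 16} = \frac{5259}{1896} = 5259 \cdot \frac{1}{1896} = \frac{1753}{632}$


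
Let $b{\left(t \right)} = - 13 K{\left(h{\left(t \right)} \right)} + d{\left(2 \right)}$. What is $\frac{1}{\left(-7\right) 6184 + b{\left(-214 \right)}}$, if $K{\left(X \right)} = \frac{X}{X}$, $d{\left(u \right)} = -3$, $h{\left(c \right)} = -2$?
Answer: $- \frac{1}{43304} \approx -2.3093 \cdot 10^{-5}$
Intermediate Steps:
$K{\left(X \right)} = 1$
$b{\left(t \right)} = -16$ ($b{\left(t \right)} = \left(-13\right) 1 - 3 = -13 - 3 = -16$)
$\frac{1}{\left(-7\right) 6184 + b{\left(-214 \right)}} = \frac{1}{\left(-7\right) 6184 - 16} = \frac{1}{-43288 - 16} = \frac{1}{-43304} = - \frac{1}{43304}$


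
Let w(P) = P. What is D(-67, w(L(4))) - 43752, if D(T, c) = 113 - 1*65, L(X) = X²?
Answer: -43704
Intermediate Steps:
D(T, c) = 48 (D(T, c) = 113 - 65 = 48)
D(-67, w(L(4))) - 43752 = 48 - 43752 = -43704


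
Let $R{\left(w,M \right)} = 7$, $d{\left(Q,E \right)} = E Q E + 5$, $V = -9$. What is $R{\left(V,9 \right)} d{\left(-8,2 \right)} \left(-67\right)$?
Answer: $12663$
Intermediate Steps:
$d{\left(Q,E \right)} = 5 + Q E^{2}$ ($d{\left(Q,E \right)} = Q E^{2} + 5 = 5 + Q E^{2}$)
$R{\left(V,9 \right)} d{\left(-8,2 \right)} \left(-67\right) = 7 \left(5 - 8 \cdot 2^{2}\right) \left(-67\right) = 7 \left(5 - 32\right) \left(-67\right) = 7 \left(-27\right) \left(-67\right) = \left(-189\right) \left(-67\right) = 12663$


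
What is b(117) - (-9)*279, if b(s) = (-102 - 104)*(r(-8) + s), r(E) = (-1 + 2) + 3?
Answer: -22415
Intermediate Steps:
r(E) = 4 (r(E) = 1 + 3 = 4)
b(s) = -824 - 206*s (b(s) = (-102 - 104)*(4 + s) = -206*(4 + s) = -824 - 206*s)
b(117) - (-9)*279 = (-824 - 206*117) - (-9)*279 = (-824 - 24102) - 1*(-2511) = -24926 + 2511 = -22415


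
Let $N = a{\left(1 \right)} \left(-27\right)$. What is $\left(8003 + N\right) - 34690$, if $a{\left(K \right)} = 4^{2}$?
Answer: $-27119$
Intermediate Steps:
$a{\left(K \right)} = 16$
$N = -432$ ($N = 16 \left(-27\right) = -432$)
$\left(8003 + N\right) - 34690 = \left(8003 - 432\right) - 34690 = 7571 - 34690 = -27119$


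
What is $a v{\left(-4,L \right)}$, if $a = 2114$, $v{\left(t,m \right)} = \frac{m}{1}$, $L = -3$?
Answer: $-6342$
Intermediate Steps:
$v{\left(t,m \right)} = m$ ($v{\left(t,m \right)} = m 1 = m$)
$a v{\left(-4,L \right)} = 2114 \left(-3\right) = -6342$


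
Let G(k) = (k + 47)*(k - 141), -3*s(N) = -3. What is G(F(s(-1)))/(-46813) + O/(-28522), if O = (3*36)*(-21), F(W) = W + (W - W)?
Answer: 11455374/51353861 ≈ 0.22307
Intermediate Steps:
s(N) = 1 (s(N) = -⅓*(-3) = 1)
F(W) = W (F(W) = W + 0 = W)
G(k) = (-141 + k)*(47 + k) (G(k) = (47 + k)*(-141 + k) = (-141 + k)*(47 + k))
O = -2268 (O = 108*(-21) = -2268)
G(F(s(-1)))/(-46813) + O/(-28522) = (-6627 + 1² - 94*1)/(-46813) - 2268/(-28522) = (-6627 + 1 - 94)*(-1/46813) - 2268*(-1/28522) = -6720*(-1/46813) + 1134/14261 = 6720/46813 + 1134/14261 = 11455374/51353861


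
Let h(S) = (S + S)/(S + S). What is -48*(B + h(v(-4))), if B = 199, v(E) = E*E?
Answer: -9600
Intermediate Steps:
v(E) = E²
h(S) = 1 (h(S) = (2*S)/((2*S)) = (2*S)*(1/(2*S)) = 1)
-48*(B + h(v(-4))) = -48*(199 + 1) = -48*200 = -9600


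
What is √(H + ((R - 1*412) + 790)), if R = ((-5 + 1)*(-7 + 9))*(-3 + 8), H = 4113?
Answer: √4451 ≈ 66.716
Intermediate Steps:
R = -40 (R = -4*2*5 = -8*5 = -40)
√(H + ((R - 1*412) + 790)) = √(4113 + ((-40 - 1*412) + 790)) = √(4113 + ((-40 - 412) + 790)) = √(4113 + (-452 + 790)) = √(4113 + 338) = √4451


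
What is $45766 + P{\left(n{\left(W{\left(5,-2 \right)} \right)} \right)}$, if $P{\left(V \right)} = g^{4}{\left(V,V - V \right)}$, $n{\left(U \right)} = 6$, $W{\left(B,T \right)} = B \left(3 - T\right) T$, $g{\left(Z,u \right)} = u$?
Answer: $45766$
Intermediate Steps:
$W{\left(B,T \right)} = B T \left(3 - T\right)$
$P{\left(V \right)} = 0$ ($P{\left(V \right)} = \left(V - V\right)^{4} = 0^{4} = 0$)
$45766 + P{\left(n{\left(W{\left(5,-2 \right)} \right)} \right)} = 45766 + 0 = 45766$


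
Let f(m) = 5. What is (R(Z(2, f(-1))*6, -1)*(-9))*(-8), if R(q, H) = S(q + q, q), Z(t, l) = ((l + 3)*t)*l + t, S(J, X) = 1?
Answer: 72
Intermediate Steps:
Z(t, l) = t + l*t*(3 + l) (Z(t, l) = ((3 + l)*t)*l + t = (t*(3 + l))*l + t = l*t*(3 + l) + t = t + l*t*(3 + l))
R(q, H) = 1
(R(Z(2, f(-1))*6, -1)*(-9))*(-8) = (1*(-9))*(-8) = -9*(-8) = 72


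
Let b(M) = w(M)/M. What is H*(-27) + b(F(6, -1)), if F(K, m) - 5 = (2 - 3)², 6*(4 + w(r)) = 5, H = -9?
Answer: 8729/36 ≈ 242.47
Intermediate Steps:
w(r) = -19/6 (w(r) = -4 + (⅙)*5 = -4 + ⅚ = -19/6)
F(K, m) = 6 (F(K, m) = 5 + (2 - 3)² = 5 + (-1)² = 5 + 1 = 6)
b(M) = -19/(6*M)
H*(-27) + b(F(6, -1)) = -9*(-27) - 19/6/6 = 243 - 19/6*⅙ = 243 - 19/36 = 8729/36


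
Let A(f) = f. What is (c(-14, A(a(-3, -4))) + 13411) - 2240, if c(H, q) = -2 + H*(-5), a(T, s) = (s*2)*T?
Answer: 11239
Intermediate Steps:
a(T, s) = 2*T*s (a(T, s) = (2*s)*T = 2*T*s)
c(H, q) = -2 - 5*H
(c(-14, A(a(-3, -4))) + 13411) - 2240 = ((-2 - 5*(-14)) + 13411) - 2240 = ((-2 + 70) + 13411) - 2240 = (68 + 13411) - 2240 = 13479 - 2240 = 11239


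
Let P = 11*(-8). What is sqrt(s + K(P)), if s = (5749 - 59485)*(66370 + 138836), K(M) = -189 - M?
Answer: I*sqrt(11026949717) ≈ 1.0501e+5*I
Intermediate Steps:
P = -88
s = -11026949616 (s = -53736*205206 = -11026949616)
sqrt(s + K(P)) = sqrt(-11026949616 + (-189 - 1*(-88))) = sqrt(-11026949616 + (-189 + 88)) = sqrt(-11026949616 - 101) = sqrt(-11026949717) = I*sqrt(11026949717)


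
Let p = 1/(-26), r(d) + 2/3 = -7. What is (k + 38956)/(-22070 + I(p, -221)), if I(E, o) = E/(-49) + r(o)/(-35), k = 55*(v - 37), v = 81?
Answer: -790695360/421753499 ≈ -1.8748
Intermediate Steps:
r(d) = -23/3 (r(d) = -⅔ - 7 = -23/3)
k = 2420 (k = 55*(81 - 37) = 55*44 = 2420)
p = -1/26 ≈ -0.038462
I(E, o) = 23/105 - E/49 (I(E, o) = E/(-49) - 23/3/(-35) = E*(-1/49) - 23/3*(-1/35) = -E/49 + 23/105 = 23/105 - E/49)
(k + 38956)/(-22070 + I(p, -221)) = (2420 + 38956)/(-22070 + (23/105 - 1/49*(-1/26))) = 41376/(-22070 + (23/105 + 1/1274)) = 41376/(-22070 + 4201/19110) = 41376/(-421753499/19110) = 41376*(-19110/421753499) = -790695360/421753499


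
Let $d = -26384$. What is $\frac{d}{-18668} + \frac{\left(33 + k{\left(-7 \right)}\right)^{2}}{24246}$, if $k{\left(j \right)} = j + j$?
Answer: $\frac{161611403}{113156082} \approx 1.4282$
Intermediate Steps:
$k{\left(j \right)} = 2 j$
$\frac{d}{-18668} + \frac{\left(33 + k{\left(-7 \right)}\right)^{2}}{24246} = - \frac{26384}{-18668} + \frac{\left(33 + 2 \left(-7\right)\right)^{2}}{24246} = \left(-26384\right) \left(- \frac{1}{18668}\right) + \left(33 - 14\right)^{2} \cdot \frac{1}{24246} = \frac{6596}{4667} + 19^{2} \cdot \frac{1}{24246} = \frac{6596}{4667} + 361 \cdot \frac{1}{24246} = \frac{6596}{4667} + \frac{361}{24246} = \frac{161611403}{113156082}$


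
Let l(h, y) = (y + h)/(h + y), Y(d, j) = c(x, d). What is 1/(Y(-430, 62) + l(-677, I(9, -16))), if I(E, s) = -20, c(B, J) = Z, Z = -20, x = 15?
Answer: -1/19 ≈ -0.052632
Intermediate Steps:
c(B, J) = -20
Y(d, j) = -20
l(h, y) = 1 (l(h, y) = (h + y)/(h + y) = 1)
1/(Y(-430, 62) + l(-677, I(9, -16))) = 1/(-20 + 1) = 1/(-19) = -1/19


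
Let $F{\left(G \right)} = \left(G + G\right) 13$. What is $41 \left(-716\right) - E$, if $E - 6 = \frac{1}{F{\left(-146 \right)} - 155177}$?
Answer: $- \frac{4667765225}{158973} \approx -29362.0$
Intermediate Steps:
$F{\left(G \right)} = 26 G$ ($F{\left(G \right)} = 2 G 13 = 26 G$)
$E = \frac{953837}{158973}$ ($E = 6 + \frac{1}{26 \left(-146\right) - 155177} = 6 + \frac{1}{-3796 - 155177} = 6 + \frac{1}{-158973} = 6 - \frac{1}{158973} = \frac{953837}{158973} \approx 6.0$)
$41 \left(-716\right) - E = 41 \left(-716\right) - \frac{953837}{158973} = -29356 - \frac{953837}{158973} = - \frac{4667765225}{158973}$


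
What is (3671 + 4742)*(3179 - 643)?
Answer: 21335368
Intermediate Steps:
(3671 + 4742)*(3179 - 643) = 8413*2536 = 21335368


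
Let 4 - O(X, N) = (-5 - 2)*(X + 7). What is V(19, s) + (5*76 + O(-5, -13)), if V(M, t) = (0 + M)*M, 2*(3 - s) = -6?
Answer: 759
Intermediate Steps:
s = 6 (s = 3 - ½*(-6) = 3 + 3 = 6)
O(X, N) = 53 + 7*X (O(X, N) = 4 - (-5 - 2)*(X + 7) = 4 - (-7)*(7 + X) = 4 - (-49 - 7*X) = 4 + (49 + 7*X) = 53 + 7*X)
V(M, t) = M² (V(M, t) = M*M = M²)
V(19, s) + (5*76 + O(-5, -13)) = 19² + (5*76 + (53 + 7*(-5))) = 361 + (380 + (53 - 35)) = 361 + (380 + 18) = 361 + 398 = 759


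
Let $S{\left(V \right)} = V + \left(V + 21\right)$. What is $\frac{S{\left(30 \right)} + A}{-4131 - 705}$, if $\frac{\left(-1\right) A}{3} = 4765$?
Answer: $\frac{2369}{806} \approx 2.9392$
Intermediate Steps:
$A = -14295$ ($A = \left(-3\right) 4765 = -14295$)
$S{\left(V \right)} = 21 + 2 V$ ($S{\left(V \right)} = V + \left(21 + V\right) = 21 + 2 V$)
$\frac{S{\left(30 \right)} + A}{-4131 - 705} = \frac{\left(21 + 2 \cdot 30\right) - 14295}{-4131 - 705} = \frac{\left(21 + 60\right) - 14295}{-4836} = \left(81 - 14295\right) \left(- \frac{1}{4836}\right) = \left(-14214\right) \left(- \frac{1}{4836}\right) = \frac{2369}{806}$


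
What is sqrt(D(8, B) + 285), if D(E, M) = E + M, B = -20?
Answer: sqrt(273) ≈ 16.523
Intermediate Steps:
sqrt(D(8, B) + 285) = sqrt((8 - 20) + 285) = sqrt(-12 + 285) = sqrt(273)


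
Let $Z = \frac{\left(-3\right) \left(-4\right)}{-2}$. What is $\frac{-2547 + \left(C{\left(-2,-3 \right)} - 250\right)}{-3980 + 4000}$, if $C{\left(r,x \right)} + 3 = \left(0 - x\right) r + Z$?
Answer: $- \frac{703}{5} \approx -140.6$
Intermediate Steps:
$Z = -6$ ($Z = 12 \left(- \frac{1}{2}\right) = -6$)
$C{\left(r,x \right)} = -9 - r x$ ($C{\left(r,x \right)} = -3 + \left(\left(0 - x\right) r - 6\right) = -3 + \left(- x r - 6\right) = -3 - \left(6 + r x\right) = -9 - r x$)
$\frac{-2547 + \left(C{\left(-2,-3 \right)} - 250\right)}{-3980 + 4000} = \frac{-2547 - \left(259 + 6\right)}{-3980 + 4000} = \frac{-2547 - 265}{20} = \left(-2547 - 265\right) \frac{1}{20} = \left(-2812\right) \frac{1}{20} = - \frac{703}{5}$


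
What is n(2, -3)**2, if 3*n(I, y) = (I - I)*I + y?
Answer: 1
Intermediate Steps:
n(I, y) = y/3 (n(I, y) = ((I - I)*I + y)/3 = (0*I + y)/3 = (0 + y)/3 = y/3)
n(2, -3)**2 = ((1/3)*(-3))**2 = (-1)**2 = 1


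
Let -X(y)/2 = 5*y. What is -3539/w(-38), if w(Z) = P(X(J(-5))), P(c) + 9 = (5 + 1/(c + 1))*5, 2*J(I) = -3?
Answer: -56624/261 ≈ -216.95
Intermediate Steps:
J(I) = -3/2 (J(I) = (1/2)*(-3) = -3/2)
X(y) = -10*y
P(c) = 16 + 5/(1 + c) (P(c) = -9 + (5 + 1/(c + 1))*5 = -9 + (5 + 1/(1 + c))*5 = -9 + (25 + 5/(1 + c)) = 16 + 5/(1 + c))
w(Z) = 261/16 (w(Z) = (21 + 16*(-10*(-3/2)))/(1 - 10*(-3/2)) = (21 + 16*15)/(1 + 15) = (21 + 240)/16 = (1/16)*261 = 261/16)
-3539/w(-38) = -3539/261/16 = -3539*16/261 = -56624/261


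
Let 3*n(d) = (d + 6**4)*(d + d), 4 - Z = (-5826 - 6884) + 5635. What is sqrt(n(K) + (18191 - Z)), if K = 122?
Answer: 8*sqrt(17781)/3 ≈ 355.59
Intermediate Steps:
Z = 7079 (Z = 4 - ((-5826 - 6884) + 5635) = 4 - (-12710 + 5635) = 4 - 1*(-7075) = 4 + 7075 = 7079)
n(d) = 2*d*(1296 + d)/3 (n(d) = ((d + 6**4)*(d + d))/3 = ((d + 1296)*(2*d))/3 = ((1296 + d)*(2*d))/3 = (2*d*(1296 + d))/3 = 2*d*(1296 + d)/3)
sqrt(n(K) + (18191 - Z)) = sqrt((2/3)*122*(1296 + 122) + (18191 - 1*7079)) = sqrt((2/3)*122*1418 + (18191 - 7079)) = sqrt(345992/3 + 11112) = sqrt(379328/3) = 8*sqrt(17781)/3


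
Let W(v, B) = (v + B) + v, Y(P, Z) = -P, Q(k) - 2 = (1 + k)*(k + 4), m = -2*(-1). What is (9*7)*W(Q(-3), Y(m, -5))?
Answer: -126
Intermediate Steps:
m = 2
Q(k) = 2 + (1 + k)*(4 + k) (Q(k) = 2 + (1 + k)*(k + 4) = 2 + (1 + k)*(4 + k))
W(v, B) = B + 2*v (W(v, B) = (B + v) + v = B + 2*v)
(9*7)*W(Q(-3), Y(m, -5)) = (9*7)*(-1*2 + 2*(6 + (-3)² + 5*(-3))) = 63*(-2 + 2*(6 + 9 - 15)) = 63*(-2 + 2*0) = 63*(-2 + 0) = 63*(-2) = -126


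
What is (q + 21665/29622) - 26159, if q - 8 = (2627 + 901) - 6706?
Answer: -868761973/29622 ≈ -29328.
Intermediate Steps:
q = -3170 (q = 8 + ((2627 + 901) - 6706) = 8 + (3528 - 6706) = 8 - 3178 = -3170)
(q + 21665/29622) - 26159 = (-3170 + 21665/29622) - 26159 = -93880075/29622 - 26159 = -868761973/29622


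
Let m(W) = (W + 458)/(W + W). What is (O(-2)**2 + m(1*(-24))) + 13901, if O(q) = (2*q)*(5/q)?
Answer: 335807/24 ≈ 13992.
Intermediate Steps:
O(q) = 10
m(W) = (458 + W)/(2*W) (m(W) = (458 + W)/((2*W)) = (458 + W)*(1/(2*W)) = (458 + W)/(2*W))
(O(-2)**2 + m(1*(-24))) + 13901 = (10**2 + (458 + 1*(-24))/(2*((1*(-24))))) + 13901 = (100 + (1/2)*(458 - 24)/(-24)) + 13901 = (100 + (1/2)*(-1/24)*434) + 13901 = (100 - 217/24) + 13901 = 2183/24 + 13901 = 335807/24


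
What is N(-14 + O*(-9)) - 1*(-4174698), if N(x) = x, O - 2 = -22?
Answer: 4174864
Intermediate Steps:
O = -20 (O = 2 - 22 = -20)
N(-14 + O*(-9)) - 1*(-4174698) = (-14 - 20*(-9)) - 1*(-4174698) = (-14 + 180) + 4174698 = 166 + 4174698 = 4174864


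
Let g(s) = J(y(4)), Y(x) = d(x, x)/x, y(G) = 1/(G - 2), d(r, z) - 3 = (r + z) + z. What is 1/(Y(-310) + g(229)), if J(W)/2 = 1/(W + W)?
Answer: 310/1547 ≈ 0.20039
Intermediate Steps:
d(r, z) = 3 + r + 2*z (d(r, z) = 3 + ((r + z) + z) = 3 + (r + 2*z) = 3 + r + 2*z)
y(G) = 1/(-2 + G)
J(W) = 1/W (J(W) = 2/(W + W) = 2/((2*W)) = 2*(1/(2*W)) = 1/W)
Y(x) = (3 + 3*x)/x (Y(x) = (3 + x + 2*x)/x = (3 + 3*x)/x)
g(s) = 2 (g(s) = 1/(1/(-2 + 4)) = 1/(1/2) = 2)
1/(Y(-310) + g(229)) = 1/((3 + 3/(-310)) + 2) = 1/((3 + 3*(-1/310)) + 2) = 1/((3 - 3/310) + 2) = 1/(927/310 + 2) = 1/(1547/310) = 310/1547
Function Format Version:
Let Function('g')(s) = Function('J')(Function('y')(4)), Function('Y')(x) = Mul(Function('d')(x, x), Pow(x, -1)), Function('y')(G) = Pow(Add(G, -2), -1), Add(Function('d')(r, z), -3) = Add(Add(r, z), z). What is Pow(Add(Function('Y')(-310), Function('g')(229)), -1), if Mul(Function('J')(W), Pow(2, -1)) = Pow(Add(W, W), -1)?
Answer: Rational(310, 1547) ≈ 0.20039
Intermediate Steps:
Function('d')(r, z) = Add(3, r, Mul(2, z)) (Function('d')(r, z) = Add(3, Add(Add(r, z), z)) = Add(3, Add(r, Mul(2, z))) = Add(3, r, Mul(2, z)))
Function('y')(G) = Pow(Add(-2, G), -1)
Function('J')(W) = Pow(W, -1) (Function('J')(W) = Mul(2, Pow(Add(W, W), -1)) = Mul(2, Pow(Mul(2, W), -1)) = Mul(2, Mul(Rational(1, 2), Pow(W, -1))) = Pow(W, -1))
Function('Y')(x) = Mul(Pow(x, -1), Add(3, Mul(3, x))) (Function('Y')(x) = Mul(Add(3, x, Mul(2, x)), Pow(x, -1)) = Mul(Add(3, Mul(3, x)), Pow(x, -1)) = Mul(Pow(x, -1), Add(3, Mul(3, x))))
Function('g')(s) = 2 (Function('g')(s) = Pow(Pow(Add(-2, 4), -1), -1) = Pow(Pow(2, -1), -1) = Pow(Rational(1, 2), -1) = 2)
Pow(Add(Function('Y')(-310), Function('g')(229)), -1) = Pow(Add(Add(3, Mul(3, Pow(-310, -1))), 2), -1) = Pow(Add(Add(3, Mul(3, Rational(-1, 310))), 2), -1) = Pow(Add(Add(3, Rational(-3, 310)), 2), -1) = Pow(Add(Rational(927, 310), 2), -1) = Pow(Rational(1547, 310), -1) = Rational(310, 1547)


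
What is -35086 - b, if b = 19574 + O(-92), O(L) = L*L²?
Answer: 724028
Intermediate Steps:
O(L) = L³
b = -759114 (b = 19574 + (-92)³ = 19574 - 778688 = -759114)
-35086 - b = -35086 - 1*(-759114) = -35086 + 759114 = 724028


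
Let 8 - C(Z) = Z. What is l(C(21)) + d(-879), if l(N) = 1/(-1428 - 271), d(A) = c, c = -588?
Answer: -999013/1699 ≈ -588.00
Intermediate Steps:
C(Z) = 8 - Z
d(A) = -588
l(N) = -1/1699 (l(N) = 1/(-1699) = -1/1699)
l(C(21)) + d(-879) = -1/1699 - 588 = -999013/1699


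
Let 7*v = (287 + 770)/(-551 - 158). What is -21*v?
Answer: 3171/709 ≈ 4.4725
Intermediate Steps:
v = -151/709 (v = ((287 + 770)/(-551 - 158))/7 = (1057/(-709))/7 = (1057*(-1/709))/7 = (⅐)*(-1057/709) = -151/709 ≈ -0.21298)
-21*v = -21*(-151/709) = 3171/709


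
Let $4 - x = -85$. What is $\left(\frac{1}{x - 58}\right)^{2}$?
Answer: $\frac{1}{961} \approx 0.0010406$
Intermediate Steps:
$x = 89$ ($x = 4 - -85 = 4 + 85 = 89$)
$\left(\frac{1}{x - 58}\right)^{2} = \left(\frac{1}{89 - 58}\right)^{2} = \left(\frac{1}{31}\right)^{2} = \frac{1}{961}$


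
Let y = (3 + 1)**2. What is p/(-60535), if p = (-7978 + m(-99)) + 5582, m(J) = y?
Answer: 476/12107 ≈ 0.039316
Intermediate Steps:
y = 16 (y = 4**2 = 16)
m(J) = 16
p = -2380 (p = (-7978 + 16) + 5582 = -7962 + 5582 = -2380)
p/(-60535) = -2380/(-60535) = -2380*(-1/60535) = 476/12107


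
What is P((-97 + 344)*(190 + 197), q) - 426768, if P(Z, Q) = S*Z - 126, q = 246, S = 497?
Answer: 47080839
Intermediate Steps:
P(Z, Q) = -126 + 497*Z (P(Z, Q) = 497*Z - 126 = -126 + 497*Z)
P((-97 + 344)*(190 + 197), q) - 426768 = (-126 + 497*((-97 + 344)*(190 + 197))) - 426768 = (-126 + 497*(247*387)) - 426768 = (-126 + 497*95589) - 426768 = (-126 + 47507733) - 426768 = 47507607 - 426768 = 47080839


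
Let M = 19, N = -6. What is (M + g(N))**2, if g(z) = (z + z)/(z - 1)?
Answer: 21025/49 ≈ 429.08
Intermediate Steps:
g(z) = 2*z/(-1 + z) (g(z) = (2*z)/(-1 + z) = 2*z/(-1 + z))
(M + g(N))**2 = (19 + 2*(-6)/(-1 - 6))**2 = (19 + 2*(-6)/(-7))**2 = (19 + 2*(-6)*(-1/7))**2 = (19 + 12/7)**2 = (145/7)**2 = 21025/49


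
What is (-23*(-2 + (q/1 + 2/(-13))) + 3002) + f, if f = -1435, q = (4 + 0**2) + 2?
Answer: 19221/13 ≈ 1478.5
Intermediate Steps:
q = 6 (q = (4 + 0) + 2 = 4 + 2 = 6)
(-23*(-2 + (q/1 + 2/(-13))) + 3002) + f = (-23*(-2 + (6/1 + 2/(-13))) + 3002) - 1435 = (-23*(-2 + (6*1 + 2*(-1/13))) + 3002) - 1435 = (-23*(-2 + (6 - 2/13)) + 3002) - 1435 = (-23*(-2 + 76/13) + 3002) - 1435 = (-23*50/13 + 3002) - 1435 = (-1150/13 + 3002) - 1435 = 37876/13 - 1435 = 19221/13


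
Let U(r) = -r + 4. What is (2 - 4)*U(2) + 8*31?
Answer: 244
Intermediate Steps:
U(r) = 4 - r
(2 - 4)*U(2) + 8*31 = (2 - 4)*(4 - 1*2) + 8*31 = -2*(4 - 2) + 248 = -2*2 + 248 = -4 + 248 = 244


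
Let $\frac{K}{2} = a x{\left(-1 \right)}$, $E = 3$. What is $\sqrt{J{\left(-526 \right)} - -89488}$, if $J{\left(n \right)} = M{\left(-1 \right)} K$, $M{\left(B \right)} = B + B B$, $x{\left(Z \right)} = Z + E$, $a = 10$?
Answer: $4 \sqrt{5593} \approx 299.15$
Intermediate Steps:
$x{\left(Z \right)} = 3 + Z$ ($x{\left(Z \right)} = Z + 3 = 3 + Z$)
$K = 40$ ($K = 2 \cdot 10 \left(3 - 1\right) = 2 \cdot 10 \cdot 2 = 2 \cdot 20 = 40$)
$M{\left(B \right)} = B + B^{2}$
$J{\left(n \right)} = 0$ ($J{\left(n \right)} = - (1 - 1) 40 = \left(-1\right) 0 \cdot 40 = 0 \cdot 40 = 0$)
$\sqrt{J{\left(-526 \right)} - -89488} = \sqrt{0 - -89488} = \sqrt{0 + 89488} = \sqrt{89488} = 4 \sqrt{5593}$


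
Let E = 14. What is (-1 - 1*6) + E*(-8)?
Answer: -119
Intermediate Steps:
(-1 - 1*6) + E*(-8) = (-1 - 1*6) + 14*(-8) = (-1 - 6) - 112 = -7 - 112 = -119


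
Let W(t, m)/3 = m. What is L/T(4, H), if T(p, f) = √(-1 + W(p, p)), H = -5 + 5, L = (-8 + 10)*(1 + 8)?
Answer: 18*√11/11 ≈ 5.4272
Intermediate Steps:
L = 18 (L = 2*9 = 18)
W(t, m) = 3*m
H = 0
T(p, f) = √(-1 + 3*p)
L/T(4, H) = 18/(√(-1 + 3*4)) = 18/(√(-1 + 12)) = 18/(√11) = 18*(√11/11) = 18*√11/11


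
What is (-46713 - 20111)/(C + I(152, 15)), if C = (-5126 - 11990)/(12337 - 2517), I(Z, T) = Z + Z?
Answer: -164052920/742041 ≈ -221.08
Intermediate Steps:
I(Z, T) = 2*Z
C = -4279/2455 (C = -17116/9820 = -17116*1/9820 = -4279/2455 ≈ -1.7430)
(-46713 - 20111)/(C + I(152, 15)) = (-46713 - 20111)/(-4279/2455 + 2*152) = -66824/(-4279/2455 + 304) = -66824/742041/2455 = -66824*2455/742041 = -164052920/742041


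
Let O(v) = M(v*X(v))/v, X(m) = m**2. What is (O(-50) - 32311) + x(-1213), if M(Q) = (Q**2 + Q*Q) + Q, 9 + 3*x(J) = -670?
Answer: -1875090112/3 ≈ -6.2503e+8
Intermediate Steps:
x(J) = -679/3 (x(J) = -3 + (1/3)*(-670) = -3 - 670/3 = -679/3)
M(Q) = Q + 2*Q**2 (M(Q) = (Q**2 + Q**2) + Q = 2*Q**2 + Q = Q + 2*Q**2)
O(v) = v**2*(1 + 2*v**3) (O(v) = ((v*v**2)*(1 + 2*(v*v**2)))/v = (v**3*(1 + 2*v**3))/v = v**2*(1 + 2*v**3))
(O(-50) - 32311) + x(-1213) = (((-50)**2 + 2*(-50)**5) - 32311) - 679/3 = ((2500 + 2*(-312500000)) - 32311) - 679/3 = ((2500 - 625000000) - 32311) - 679/3 = (-624997500 - 32311) - 679/3 = -625029811 - 679/3 = -1875090112/3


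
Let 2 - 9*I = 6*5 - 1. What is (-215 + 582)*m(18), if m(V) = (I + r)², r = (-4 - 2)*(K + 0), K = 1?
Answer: 29727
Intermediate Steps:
I = -3 (I = 2/9 - (6*5 - 1)/9 = 2/9 - (30 - 1)/9 = 2/9 - ⅑*29 = 2/9 - 29/9 = -3)
r = -6 (r = (-4 - 2)*(1 + 0) = -6*1 = -6)
m(V) = 81 (m(V) = (-3 - 6)² = (-9)² = 81)
(-215 + 582)*m(18) = (-215 + 582)*81 = 367*81 = 29727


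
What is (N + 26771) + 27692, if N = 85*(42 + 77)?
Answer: 64578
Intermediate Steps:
N = 10115 (N = 85*119 = 10115)
(N + 26771) + 27692 = (10115 + 26771) + 27692 = 36886 + 27692 = 64578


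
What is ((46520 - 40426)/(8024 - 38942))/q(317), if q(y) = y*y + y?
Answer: -3047/1558359954 ≈ -1.9553e-6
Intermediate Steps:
q(y) = y + y² (q(y) = y² + y = y + y²)
((46520 - 40426)/(8024 - 38942))/q(317) = ((46520 - 40426)/(8024 - 38942))/((317*(1 + 317))) = (6094/(-30918))/((317*318)) = (6094*(-1/30918))/100806 = -3047/15459*1/100806 = -3047/1558359954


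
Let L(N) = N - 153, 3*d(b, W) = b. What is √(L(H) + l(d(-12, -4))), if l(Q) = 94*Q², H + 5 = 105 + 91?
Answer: √1542 ≈ 39.268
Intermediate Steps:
d(b, W) = b/3
H = 191 (H = -5 + (105 + 91) = -5 + 196 = 191)
L(N) = -153 + N
√(L(H) + l(d(-12, -4))) = √((-153 + 191) + 94*((⅓)*(-12))²) = √(38 + 94*(-4)²) = √(38 + 94*16) = √(38 + 1504) = √1542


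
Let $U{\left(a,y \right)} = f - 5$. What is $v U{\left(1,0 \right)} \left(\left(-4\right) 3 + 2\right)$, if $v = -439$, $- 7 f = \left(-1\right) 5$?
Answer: $- \frac{131700}{7} \approx -18814.0$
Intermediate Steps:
$f = \frac{5}{7}$ ($f = - \frac{\left(-1\right) 5}{7} = \left(- \frac{1}{7}\right) \left(-5\right) = \frac{5}{7} \approx 0.71429$)
$U{\left(a,y \right)} = - \frac{30}{7}$ ($U{\left(a,y \right)} = \frac{5}{7} - 5 = - \frac{30}{7}$)
$v U{\left(1,0 \right)} \left(\left(-4\right) 3 + 2\right) = - 439 \left(- \frac{30 \left(\left(-4\right) 3 + 2\right)}{7}\right) = - 439 \left(- \frac{30 \left(-12 + 2\right)}{7}\right) = - 439 \left(\left(- \frac{30}{7}\right) \left(-10\right)\right) = \left(-439\right) \frac{300}{7} = - \frac{131700}{7}$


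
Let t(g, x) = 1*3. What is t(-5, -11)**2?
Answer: 9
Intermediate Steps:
t(g, x) = 3
t(-5, -11)**2 = 3**2 = 9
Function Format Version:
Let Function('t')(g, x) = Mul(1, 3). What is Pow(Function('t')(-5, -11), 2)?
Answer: 9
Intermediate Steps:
Function('t')(g, x) = 3
Pow(Function('t')(-5, -11), 2) = Pow(3, 2) = 9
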